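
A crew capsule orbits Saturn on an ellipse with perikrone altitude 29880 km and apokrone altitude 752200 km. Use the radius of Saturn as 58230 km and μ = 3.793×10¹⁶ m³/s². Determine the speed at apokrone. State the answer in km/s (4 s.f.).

v ≈ 3.030 km/s

r_p = 58230 + 29880 = 88110 km = 8.8110×10⁷ m.
r_a = 58230 + 752200 = 810430 km = 8.1043×10⁸ m.
Semi-major axis a = (r_p + r_a)/2 = 4.4927×10⁵ km = 4.493×10⁸ m.
Vis-viva: v² = μ(2/r − 1/a) = 3.793×10¹⁶ × (2.468×10⁻⁹ − 2.226×10⁻⁹) = 9.179×10⁶ m²/s².
v = 3030 m/s = 3.030 km/s.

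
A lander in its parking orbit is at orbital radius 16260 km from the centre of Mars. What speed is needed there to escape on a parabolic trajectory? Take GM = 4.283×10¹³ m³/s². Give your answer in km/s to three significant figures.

r = 16260 km = 1.626×10⁷ m.
Escape speed v_esc = √(2μ/r) = √(2 × 4.283×10¹³ / 1.626×10⁷) = √(5.268×10⁶) = 2295 m/s.
= 2.295 km/s.

v_esc ≈ 2.30 km/s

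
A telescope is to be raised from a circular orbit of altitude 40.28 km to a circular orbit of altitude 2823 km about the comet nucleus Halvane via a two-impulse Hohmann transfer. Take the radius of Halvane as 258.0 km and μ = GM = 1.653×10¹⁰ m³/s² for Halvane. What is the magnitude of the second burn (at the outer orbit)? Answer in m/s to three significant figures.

r₁ = 258.0 + 40.28 = 298.28 km = 2.9828×10⁵ m.
r₂ = 258.0 + 2823 = 3081.0 km = 3.0810×10⁶ m.
Transfer ellipse a_t = (r₁ + r₂)/2 = 1.690×10⁶ m.
At r₁: circular v_c1 = √(μ/r₁) = 235.4 m/s; transfer-periapsis v_p = √[μ(2/r₁ − 1/a_t)] = 317.9 m/s.
At r₂: circular v_c2 = √(μ/r₂) = 73.25 m/s; transfer-apoapsis v_a = √[μ(2/r₂ − 1/a_t)] = 30.78 m/s.
Δv₂ = v_c2 − v_a = 42.47 m/s.

Δv ≈ 42.5 m/s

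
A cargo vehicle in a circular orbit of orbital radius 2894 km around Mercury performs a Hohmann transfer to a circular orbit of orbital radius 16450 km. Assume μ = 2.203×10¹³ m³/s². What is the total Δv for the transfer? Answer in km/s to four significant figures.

Δv_total ≈ 1.363 km/s

r₁ = 2894 km = 2.894×10⁶ m.
r₂ = 16450 km = 1.645×10⁷ m.
Transfer ellipse a_t = (r₁ + r₂)/2 = 9.672×10⁶ m.
At r₁: circular v_c1 = √(μ/r₁) = 2759 m/s; transfer-periherm v_p = √[μ(2/r₁ − 1/a_t)] = 3598 m/s.
Δv₁ = v_p − v_c1 = 839.1 m/s.
At r₂: circular v_c2 = √(μ/r₂) = 1157 m/s; transfer-apoherm v_a = √[μ(2/r₂ − 1/a_t)] = 633.0 m/s.
Δv₂ = v_c2 − v_a = 524.2 m/s.
Total Δv = Δv₁ + Δv₂ = 1363 m/s = 1.363 km/s.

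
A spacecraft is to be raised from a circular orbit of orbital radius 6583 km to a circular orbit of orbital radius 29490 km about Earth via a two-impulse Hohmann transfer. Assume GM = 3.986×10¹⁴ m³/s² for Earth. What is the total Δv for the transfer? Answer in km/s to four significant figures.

r₁ = 6583 km = 6.583×10⁶ m.
r₂ = 29490 km = 2.949×10⁷ m.
Transfer ellipse a_t = (r₁ + r₂)/2 = 1.804×10⁷ m.
At r₁: circular v_c1 = √(μ/r₁) = 7781 m/s; transfer-perigee v_p = √[μ(2/r₁ − 1/a_t)] = 9950 m/s.
Δv₁ = v_p − v_c1 = 2169 m/s.
At r₂: circular v_c2 = √(μ/r₂) = 3676 m/s; transfer-apogee v_a = √[μ(2/r₂ − 1/a_t)] = 2221 m/s.
Δv₂ = v_c2 − v_a = 1455 m/s.
Total Δv = Δv₁ + Δv₂ = 3624 m/s = 3.624 km/s.

Δv_total ≈ 3.624 km/s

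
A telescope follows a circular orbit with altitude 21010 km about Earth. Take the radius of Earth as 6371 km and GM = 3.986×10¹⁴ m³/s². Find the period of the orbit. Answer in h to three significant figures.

r = 6371 + 21010 = 27381 km = 2.7381×10⁷ m.
Kepler's third law: T = 2π√(r³/μ) = 2π√((2.738×10⁷)³ / 3.986×10¹⁴).
r³/μ = 5.150×10⁷ s², so T = 2π × 7.176×10³ = 4.509×10⁴ s.
Converting: 4.509×10⁴ s ÷ 3600 = 12.53 h.

T ≈ 12.5 h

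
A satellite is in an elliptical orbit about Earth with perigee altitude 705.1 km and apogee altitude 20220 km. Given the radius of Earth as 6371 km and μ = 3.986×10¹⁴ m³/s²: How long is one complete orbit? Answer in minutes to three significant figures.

T ≈ 362 minutes

r_p = 6371 + 705.1 = 7076.1 km = 7.0761×10⁶ m.
r_a = 6371 + 20220 = 26591 km = 2.6591×10⁷ m.
Semi-major axis a = (r_p + r_a)/2 = (7076.1 + 26591)/2 = 16834 km = 1.683×10⁷ m.
By Kepler's third law T = 2π√(a³/μ) = 2π × 3.459×10³ = 2.174×10⁴ s.
= 362.3 minutes.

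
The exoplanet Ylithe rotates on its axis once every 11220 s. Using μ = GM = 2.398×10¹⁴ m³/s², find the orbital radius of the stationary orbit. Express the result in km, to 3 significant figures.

A synchronous orbit has period T, so by Kepler's third law a = (μT²/4π²)^(1/3).
μT²/4π² = 2.398×10¹⁴ × (1.122×10⁴)² / 39.48 = 7.647×10²⁰ m³.
a = 9.144×10⁶ m = 9144.5 km.

r_sync ≈ 9140 km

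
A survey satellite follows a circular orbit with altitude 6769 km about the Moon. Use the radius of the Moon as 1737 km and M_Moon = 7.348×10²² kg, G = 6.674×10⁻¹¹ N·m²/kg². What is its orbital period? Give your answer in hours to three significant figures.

T ≈ 19.6 hours

μ = GM = 6.674×10⁻¹¹ × 7.348×10²² = 4.904×10¹² m³/s².
r = 1737 + 6769 = 8506.0 km = 8.5060×10⁶ m.
Kepler's third law: T = 2π√(r³/μ) = 2π√((8.506×10⁶)³ / 4.904×10¹²).
r³/μ = 1.255×10⁸ s², so T = 2π × 1.120×10⁴ = 7.039×10⁴ s.
Converting: 7.039×10⁴ s ÷ 3600 = 19.55 hours.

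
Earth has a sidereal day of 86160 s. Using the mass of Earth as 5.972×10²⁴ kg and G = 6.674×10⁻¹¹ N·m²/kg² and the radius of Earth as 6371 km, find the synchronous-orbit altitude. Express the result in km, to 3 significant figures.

μ = GM = 6.674×10⁻¹¹ × 5.972×10²⁴ = 3.986×10¹⁴ m³/s².
A synchronous orbit has period T, so by Kepler's third law a = (μT²/4π²)^(1/3).
μT²/4π² = 3.986×10¹⁴ × (8.616×10⁴)² / 39.48 = 7.495×10²² m³.
a = 4.216×10⁷ m = 42162 km.
Altitude h = a − R = 42162 − 6371 = 35791 km.

h_sync ≈ 35800 km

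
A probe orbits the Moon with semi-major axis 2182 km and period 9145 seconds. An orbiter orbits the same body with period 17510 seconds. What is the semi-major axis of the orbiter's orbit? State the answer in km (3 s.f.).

a₂ ≈ 3360 km

Kepler's third law: a³ ∝ T², so a₂ = a₁ (T₂/T₁)^(2/3).
T₂/T₁ = 1.915, (T₂/T₁)^(2/3) = 1.542.
a₂ = 2182 × 1.542 = 3365 km.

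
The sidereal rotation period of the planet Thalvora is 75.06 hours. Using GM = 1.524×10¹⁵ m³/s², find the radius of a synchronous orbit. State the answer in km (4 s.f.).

T = 75.06 hours = 2.702×10⁵ s.
A synchronous orbit has period T, so by Kepler's third law a = (μT²/4π²)^(1/3).
μT²/4π² = 1.524×10¹⁵ × (2.702×10⁵)² / 39.48 = 2.819×10²⁴ m³.
a = 1.413×10⁸ m = 1.4126×10⁵ km.

r_sync ≈ 1.413×10⁵ km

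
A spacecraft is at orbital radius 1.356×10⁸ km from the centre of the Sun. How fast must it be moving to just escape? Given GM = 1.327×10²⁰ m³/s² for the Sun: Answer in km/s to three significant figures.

v_esc ≈ 44.2 km/s

r = 1.356×10⁸ km = 1.356×10¹¹ m.
Escape speed v_esc = √(2μ/r) = √(2 × 1.327×10²⁰ / 1.356×10¹¹) = √(1.957×10⁹) = 44240 m/s.
= 44.24 km/s.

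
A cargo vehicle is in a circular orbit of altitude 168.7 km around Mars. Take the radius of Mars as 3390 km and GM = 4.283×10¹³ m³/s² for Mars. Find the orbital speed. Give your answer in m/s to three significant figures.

r = 3390 + 168.7 = 3558.7 km = 3.5587×10⁶ m.
For a circular orbit v = √(μ/r) = √(4.283×10¹³ / 3.559×10⁶) = √(1.204×10⁷) = 3469 m/s.

v ≈ 3470 m/s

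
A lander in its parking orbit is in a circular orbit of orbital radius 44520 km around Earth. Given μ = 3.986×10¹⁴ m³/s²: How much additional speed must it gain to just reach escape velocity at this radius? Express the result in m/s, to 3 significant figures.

r = 44520 km = 4.452×10⁷ m.
Circular speed v_c = √(μ/r) = 2992 m/s.
Escape speed v_esc = √(2μ/r) = √2 × v_c = 4232 m/s.
Δv = v_esc − v_c = 1239 m/s.

Δv ≈ 1240 m/s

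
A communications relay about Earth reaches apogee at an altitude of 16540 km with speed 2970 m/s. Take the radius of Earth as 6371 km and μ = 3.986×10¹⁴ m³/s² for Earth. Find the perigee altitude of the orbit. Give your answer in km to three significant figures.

perigee altitude ≈ 1410 km

r_a = 6371 + 16540 = 22911 km = 2.291×10⁷ m.
Specific energy ε = v²/2 − μ/r = -1.299×10⁷ J/kg, so a = −μ/(2ε) = 1.535×10⁷ m.
The apsides satisfy r_p + r_a = 2a, so the perigee radius is 2a − r_a = 7.781×10⁶ m = 7780.5 km.
Perigee altitude = 7780.5 − 6371 = 1409.5 km.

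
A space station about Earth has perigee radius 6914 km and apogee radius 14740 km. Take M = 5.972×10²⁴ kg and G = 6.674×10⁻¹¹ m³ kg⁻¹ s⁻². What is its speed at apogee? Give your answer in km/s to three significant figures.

v ≈ 4.16 km/s

μ = GM = 6.674×10⁻¹¹ × 5.972×10²⁴ = 3.986×10¹⁴ m³/s².
Semi-major axis a = (r_p + r_a)/2 = 10827 km = 1.083×10⁷ m.
Vis-viva: v² = μ(2/r − 1/a) = 3.986×10¹⁴ × (1.357×10⁻⁷ − 9.236×10⁻⁸) = 1.727×10⁷ m²/s².
v = 4155 m/s = 4.155 km/s.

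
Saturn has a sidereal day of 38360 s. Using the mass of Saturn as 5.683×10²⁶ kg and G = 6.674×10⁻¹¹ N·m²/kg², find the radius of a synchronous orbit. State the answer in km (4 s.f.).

μ = GM = 6.674×10⁻¹¹ × 5.683×10²⁶ = 3.793×10¹⁶ m³/s².
A synchronous orbit has period T, so by Kepler's third law a = (μT²/4π²)^(1/3).
μT²/4π² = 3.793×10¹⁶ × (3.836×10⁴)² / 39.48 = 1.414×10²⁴ m³.
a = 1.122×10⁸ m = 1.1223×10⁵ km.

r_sync ≈ 1.122×10⁵ km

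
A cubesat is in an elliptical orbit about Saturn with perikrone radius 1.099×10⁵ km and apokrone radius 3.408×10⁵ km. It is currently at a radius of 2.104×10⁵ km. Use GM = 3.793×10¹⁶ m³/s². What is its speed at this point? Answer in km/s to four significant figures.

v ≈ 13.86 km/s

Semi-major axis a = (r_p + r_a)/2 = 2.2535×10⁵ km = 2.254×10⁸ m.
Vis-viva: v² = μ(2/r − 1/a) = 3.793×10¹⁶ × (9.506×10⁻⁹ − 4.438×10⁻⁹) = 1.922×10⁸ m²/s².
v = 13860 m/s = 13.86 km/s.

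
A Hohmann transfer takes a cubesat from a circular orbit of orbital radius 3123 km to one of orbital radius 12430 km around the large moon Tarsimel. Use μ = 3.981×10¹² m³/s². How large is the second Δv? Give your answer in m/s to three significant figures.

Δv ≈ 207 m/s

r₁ = 3123 km = 3.123×10⁶ m.
r₂ = 12430 km = 1.243×10⁷ m.
Transfer ellipse a_t = (r₁ + r₂)/2 = 7.776×10⁶ m.
At r₁: circular v_c1 = √(μ/r₁) = 1129 m/s; transfer-periapsis v_p = √[μ(2/r₁ − 1/a_t)] = 1427 m/s.
At r₂: circular v_c2 = √(μ/r₂) = 565.9 m/s; transfer-apoapsis v_a = √[μ(2/r₂ − 1/a_t)] = 358.6 m/s.
Δv₂ = v_c2 − v_a = 207.3 m/s.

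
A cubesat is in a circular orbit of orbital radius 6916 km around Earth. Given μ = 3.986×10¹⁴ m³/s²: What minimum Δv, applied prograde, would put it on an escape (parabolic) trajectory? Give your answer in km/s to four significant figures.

r = 6916 km = 6.916×10⁶ m.
Circular speed v_c = √(μ/r) = 7592 m/s.
Escape speed v_esc = √(2μ/r) = √2 × v_c = 10740 m/s.
Δv = v_esc − v_c = 3145 m/s = 3.145 km/s.

Δv ≈ 3.145 km/s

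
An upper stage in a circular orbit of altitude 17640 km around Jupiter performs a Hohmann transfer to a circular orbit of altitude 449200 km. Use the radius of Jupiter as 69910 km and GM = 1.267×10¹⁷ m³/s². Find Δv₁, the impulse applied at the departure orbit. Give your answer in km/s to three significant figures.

Δv ≈ 11.7 km/s

r₁ = 69910 + 17640 = 87550 km = 8.7550×10⁷ m.
r₂ = 69910 + 449200 = 519110 km = 5.1911×10⁸ m.
Transfer ellipse a_t = (r₁ + r₂)/2 = 3.033×10⁸ m.
At r₁: circular v_c1 = √(μ/r₁) = 38040 m/s; transfer-perijove v_p = √[μ(2/r₁ − 1/a_t)] = 49770 m/s.
Δv₁ = v_p − v_c1 = 11720 m/s.
= 11.72 km/s.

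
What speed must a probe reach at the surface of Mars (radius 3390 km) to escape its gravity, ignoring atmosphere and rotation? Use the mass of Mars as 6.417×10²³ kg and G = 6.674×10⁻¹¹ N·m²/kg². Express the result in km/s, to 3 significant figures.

μ = GM = 6.674×10⁻¹¹ × 6.417×10²³ = 4.283×10¹³ m³/s².
r = R = 3.390×10⁶ m.
Escape speed v_esc = √(2μ/r) = √(2 × 4.283×10¹³ / 3.390×10⁶) = √(2.527×10⁷) = 5027 m/s.
= 5.027 km/s.

v_esc ≈ 5.03 km/s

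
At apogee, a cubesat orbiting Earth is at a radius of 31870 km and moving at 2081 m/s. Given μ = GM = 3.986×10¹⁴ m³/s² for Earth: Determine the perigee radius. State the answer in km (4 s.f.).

perigee radius ≈ 6673 km

r_a = 3.187×10⁷ m.
Specific energy ε = v²/2 − μ/r = -1.034×10⁷ J/kg, so a = −μ/(2ε) = 1.927×10⁷ m.
The apsides satisfy r_p + r_a = 2a, so the perigee radius is 2a − r_a = 6.673×10⁶ m = 6672.7 km.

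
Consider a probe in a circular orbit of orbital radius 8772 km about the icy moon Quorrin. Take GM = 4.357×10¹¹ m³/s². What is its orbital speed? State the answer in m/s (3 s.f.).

v ≈ 223 m/s

r = 8772 km = 8.772×10⁶ m.
For a circular orbit v = √(μ/r) = √(4.357×10¹¹ / 8.772×10⁶) = √(4.967×10⁴) = 222.9 m/s.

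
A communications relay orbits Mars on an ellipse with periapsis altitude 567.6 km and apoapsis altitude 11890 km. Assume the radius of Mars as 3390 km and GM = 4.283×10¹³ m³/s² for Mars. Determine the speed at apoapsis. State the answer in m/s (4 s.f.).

v ≈ 1074 m/s

r_p = 3390 + 567.6 = 3957.6 km = 3.9576×10⁶ m.
r_a = 3390 + 11890 = 15280 km = 1.5280×10⁷ m.
Semi-major axis a = (r_p + r_a)/2 = 9618.8 km = 9.619×10⁶ m.
Vis-viva: v² = μ(2/r − 1/a) = 4.283×10¹³ × (1.309×10⁻⁷ − 1.040×10⁻⁷) = 1.153×10⁶ m²/s².
v = 1074 m/s.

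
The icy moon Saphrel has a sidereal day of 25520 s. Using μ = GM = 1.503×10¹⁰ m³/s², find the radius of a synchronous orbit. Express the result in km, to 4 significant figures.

A synchronous orbit has period T, so by Kepler's third law a = (μT²/4π²)^(1/3).
μT²/4π² = 1.503×10¹⁰ × (2.552×10⁴)² / 39.48 = 2.479×10¹⁷ m³.
a = 6.282×10⁵ m = 628.23 km.

r_sync ≈ 628.2 km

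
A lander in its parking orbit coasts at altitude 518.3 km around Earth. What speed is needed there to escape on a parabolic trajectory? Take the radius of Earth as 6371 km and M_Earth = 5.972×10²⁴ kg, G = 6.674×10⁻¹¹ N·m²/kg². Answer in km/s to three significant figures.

μ = GM = 6.674×10⁻¹¹ × 5.972×10²⁴ = 3.986×10¹⁴ m³/s².
r = 6371 + 518.3 = 6889.3 km = 6.8893×10⁶ m.
Escape speed v_esc = √(2μ/r) = √(2 × 3.986×10¹⁴ / 6.889×10⁶) = √(1.157×10⁸) = 10760 m/s.
= 10.76 km/s.

v_esc ≈ 10.8 km/s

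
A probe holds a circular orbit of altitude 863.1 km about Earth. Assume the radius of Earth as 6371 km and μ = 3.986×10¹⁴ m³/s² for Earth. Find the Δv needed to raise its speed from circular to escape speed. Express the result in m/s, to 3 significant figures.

Δv ≈ 3070 m/s

r = 6371 + 863.1 = 7234.1 km = 7.2341×10⁶ m.
Circular speed v_c = √(μ/r) = 7423 m/s.
Escape speed v_esc = √(2μ/r) = √2 × v_c = 10500 m/s.
Δv = v_esc − v_c = 3075 m/s.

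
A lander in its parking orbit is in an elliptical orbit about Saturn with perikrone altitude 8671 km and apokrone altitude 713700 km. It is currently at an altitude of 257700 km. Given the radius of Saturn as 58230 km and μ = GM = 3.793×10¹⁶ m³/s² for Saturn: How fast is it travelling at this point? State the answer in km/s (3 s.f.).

r_p = 58230 + 8671 = 66901 km = 6.6901×10⁷ m.
r_a = 58230 + 713700 = 771930 km = 7.7193×10⁸ m.
r = 58230 + 257700 = 3.1593×10⁵ km = 3.159×10⁸ m.
Semi-major axis a = (r_p + r_a)/2 = 4.1942×10⁵ km = 4.194×10⁸ m.
Vis-viva: v² = μ(2/r − 1/a) = 3.793×10¹⁶ × (6.331×10⁻⁹ − 2.384×10⁻⁹) = 1.497×10⁸ m²/s².
v = 12230 m/s = 12.23 km/s.

v ≈ 12.2 km/s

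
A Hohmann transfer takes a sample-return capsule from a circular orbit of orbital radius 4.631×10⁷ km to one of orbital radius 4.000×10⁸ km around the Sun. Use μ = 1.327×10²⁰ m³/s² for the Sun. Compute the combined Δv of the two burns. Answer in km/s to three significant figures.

Δv_total ≈ 28.1 km/s

r₁ = 4.631×10⁷ km = 4.631×10¹⁰ m.
r₂ = 4.000×10⁸ km = 4.000×10¹¹ m.
Transfer ellipse a_t = (r₁ + r₂)/2 = 2.232×10¹¹ m.
At r₁: circular v_c1 = √(μ/r₁) = 53530 m/s; transfer-perihelion v_p = √[μ(2/r₁ − 1/a_t)] = 71670 m/s.
Δv₁ = v_p − v_c1 = 18140 m/s.
At r₂: circular v_c2 = √(μ/r₂) = 18210 m/s; transfer-aphelion v_a = √[μ(2/r₂ − 1/a_t)] = 8297 m/s.
Δv₂ = v_c2 − v_a = 9917 m/s.
Total Δv = Δv₁ + Δv₂ = 28050 m/s = 28.05 km/s.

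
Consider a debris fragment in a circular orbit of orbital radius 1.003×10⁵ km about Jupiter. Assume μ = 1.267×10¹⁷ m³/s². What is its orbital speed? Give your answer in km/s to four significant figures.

r = 1.003×10⁵ km = 1.003×10⁸ m.
For a circular orbit v = √(μ/r) = √(1.267×10¹⁷ / 1.003×10⁸) = √(1.263×10⁹) = 35540 m/s.
That is 35.54 km/s.

v ≈ 35.54 km/s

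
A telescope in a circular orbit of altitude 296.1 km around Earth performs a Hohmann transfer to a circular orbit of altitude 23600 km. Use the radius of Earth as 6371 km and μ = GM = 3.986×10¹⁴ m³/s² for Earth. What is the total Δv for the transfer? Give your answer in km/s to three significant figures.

r₁ = 6371 + 296.1 = 6667.1 km = 6.6671×10⁶ m.
r₂ = 6371 + 23600 = 29971 km = 2.9971×10⁷ m.
Transfer ellipse a_t = (r₁ + r₂)/2 = 1.832×10⁷ m.
At r₁: circular v_c1 = √(μ/r₁) = 7732 m/s; transfer-perigee v_p = √[μ(2/r₁ − 1/a_t)] = 9890 m/s.
Δv₁ = v_p − v_c1 = 2158 m/s.
At r₂: circular v_c2 = √(μ/r₂) = 3647 m/s; transfer-apogee v_a = √[μ(2/r₂ − 1/a_t)] = 2200 m/s.
Δv₂ = v_c2 − v_a = 1447 m/s.
Total Δv = Δv₁ + Δv₂ = 3605 m/s = 3.605 km/s.

Δv_total ≈ 3.60 km/s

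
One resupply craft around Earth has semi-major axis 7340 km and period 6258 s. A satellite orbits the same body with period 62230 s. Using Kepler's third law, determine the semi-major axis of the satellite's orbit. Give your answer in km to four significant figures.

Kepler's third law: a³ ∝ T², so a₂ = a₁ (T₂/T₁)^(2/3).
T₂/T₁ = 9.944, (T₂/T₁)^(2/3) = 4.624.
a₂ = 7340 × 4.624 = 33940 km.

a₂ ≈ 33940 km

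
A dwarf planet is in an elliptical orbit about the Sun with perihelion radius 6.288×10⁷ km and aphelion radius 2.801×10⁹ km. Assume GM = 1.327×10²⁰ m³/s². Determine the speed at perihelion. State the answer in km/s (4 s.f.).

Semi-major axis a = (r_p + r_a)/2 = 1.4319×10⁹ km = 1.432×10¹² m.
Vis-viva: v² = μ(2/r − 1/a) = 1.327×10²⁰ × (3.181×10⁻¹¹ − 6.984×10⁻¹³) = 4.128×10⁹ m²/s².
v = 64250 m/s = 64.25 km/s.

v ≈ 64.25 km/s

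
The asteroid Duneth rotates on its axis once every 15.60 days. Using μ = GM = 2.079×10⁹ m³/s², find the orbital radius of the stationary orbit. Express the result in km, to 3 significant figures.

r_sync ≈ 4570 km

T = 15.60 days = 1.348×10⁶ s.
A synchronous orbit has period T, so by Kepler's third law a = (μT²/4π²)^(1/3).
μT²/4π² = 2.079×10⁹ × (1.348×10⁶)² / 39.48 = 9.567×10¹⁹ m³.
a = 4.574×10⁶ m = 4573.6 km.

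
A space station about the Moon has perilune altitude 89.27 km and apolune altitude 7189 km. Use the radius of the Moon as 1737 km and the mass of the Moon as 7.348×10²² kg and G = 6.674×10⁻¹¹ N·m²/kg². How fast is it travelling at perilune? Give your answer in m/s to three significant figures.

v ≈ 2110 m/s

μ = GM = 6.674×10⁻¹¹ × 7.348×10²² = 4.904×10¹² m³/s².
r_p = 1737 + 89.27 = 1826.3 km = 1.8263×10⁶ m.
r_a = 1737 + 7189 = 8926.0 km = 8.9260×10⁶ m.
Semi-major axis a = (r_p + r_a)/2 = 5376.1 km = 5.376×10⁶ m.
Vis-viva: v² = μ(2/r − 1/a) = 4.904×10¹² × (1.095×10⁻⁶ − 1.860×10⁻⁷) = 4.458×10⁶ m²/s².
v = 2111 m/s.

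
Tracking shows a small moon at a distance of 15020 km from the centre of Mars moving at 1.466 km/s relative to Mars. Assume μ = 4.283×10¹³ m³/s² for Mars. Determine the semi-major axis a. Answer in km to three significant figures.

a ≈ 12100 km

r = 1.502×10⁷ m.
Specific orbital energy ε = v²/2 − μ/r = (1466)²/2 − 4.283×10¹³/1.502×10⁷ = -1.777×10⁶ J/kg.
Since ε = −μ/(2a), a = −μ/(2ε) = 1.205×10⁷ m = 12052 km.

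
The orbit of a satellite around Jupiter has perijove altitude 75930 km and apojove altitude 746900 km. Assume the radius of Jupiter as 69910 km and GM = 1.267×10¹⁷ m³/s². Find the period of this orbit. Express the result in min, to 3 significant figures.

T ≈ 3110 min

r_p = 69910 + 75930 = 145840 km = 1.4584×10⁸ m.
r_a = 69910 + 746900 = 816810 km = 8.1681×10⁸ m.
Semi-major axis a = (r_p + r_a)/2 = (1.4584×10⁵ + 8.1681×10⁵)/2 = 4.8132×10⁵ km = 4.813×10⁸ m.
By Kepler's third law T = 2π√(a³/μ) = 2π × 2.967×10⁴ = 1.864×10⁵ s.
= 3107 min.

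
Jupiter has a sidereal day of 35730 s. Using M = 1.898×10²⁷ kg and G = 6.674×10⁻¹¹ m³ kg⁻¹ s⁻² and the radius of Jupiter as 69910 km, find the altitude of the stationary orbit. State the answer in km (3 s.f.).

μ = GM = 6.674×10⁻¹¹ × 1.898×10²⁷ = 1.267×10¹⁷ m³/s².
A synchronous orbit has period T, so by Kepler's third law a = (μT²/4π²)^(1/3).
μT²/4π² = 1.267×10¹⁷ × (3.573×10⁴)² / 39.48 = 4.096×10²⁴ m³.
a = 1.600×10⁸ m = 1.6000×10⁵ km.
Altitude h = a − R = 1.6000×10⁵ − 69910 = 90094 km.

h_sync ≈ 90100 km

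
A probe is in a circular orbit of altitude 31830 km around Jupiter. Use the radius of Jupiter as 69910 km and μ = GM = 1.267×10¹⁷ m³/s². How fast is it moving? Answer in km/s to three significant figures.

r = 69910 + 31830 = 101740 km = 1.0174×10⁸ m.
For a circular orbit v = √(μ/r) = √(1.267×10¹⁷ / 1.017×10⁸) = √(1.245×10⁹) = 35290 m/s.
That is 35.29 km/s.

v ≈ 35.3 km/s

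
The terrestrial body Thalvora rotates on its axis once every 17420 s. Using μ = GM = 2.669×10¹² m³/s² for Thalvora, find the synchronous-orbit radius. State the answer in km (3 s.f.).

r_sync ≈ 2740 km

A synchronous orbit has period T, so by Kepler's third law a = (μT²/4π²)^(1/3).
μT²/4π² = 2.669×10¹² × (1.742×10⁴)² / 39.48 = 2.052×10¹⁹ m³.
a = 2.738×10⁶ m = 2737.5 km.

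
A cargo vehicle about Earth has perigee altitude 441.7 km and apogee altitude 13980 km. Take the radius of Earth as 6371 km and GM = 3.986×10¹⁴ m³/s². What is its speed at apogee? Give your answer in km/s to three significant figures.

v ≈ 3.13 km/s

r_p = 6371 + 441.7 = 6812.7 km = 6.8127×10⁶ m.
r_a = 6371 + 13980 = 20351 km = 2.0351×10⁷ m.
Semi-major axis a = (r_p + r_a)/2 = 13582 km = 1.358×10⁷ m.
Vis-viva: v² = μ(2/r − 1/a) = 3.986×10¹⁴ × (9.828×10⁻⁸ − 7.363×10⁻⁸) = 9.825×10⁶ m²/s².
v = 3134 m/s = 3.134 km/s.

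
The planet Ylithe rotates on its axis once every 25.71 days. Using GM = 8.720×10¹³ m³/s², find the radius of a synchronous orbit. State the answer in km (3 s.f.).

r_sync ≈ 2.22×10⁵ km

T = 25.71 days = 2.221×10⁶ s.
A synchronous orbit has period T, so by Kepler's third law a = (μT²/4π²)^(1/3).
μT²/4π² = 8.720×10¹³ × (2.221×10⁶)² / 39.48 = 1.090×10²⁵ m³.
a = 2.217×10⁸ m = 2.2172×10⁵ km.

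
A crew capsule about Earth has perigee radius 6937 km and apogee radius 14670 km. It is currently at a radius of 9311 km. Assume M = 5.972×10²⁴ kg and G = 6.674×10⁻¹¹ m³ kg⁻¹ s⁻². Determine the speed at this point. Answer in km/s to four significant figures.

μ = GM = 6.674×10⁻¹¹ × 5.972×10²⁴ = 3.986×10¹⁴ m³/s².
Semi-major axis a = (r_p + r_a)/2 = 10804 km = 1.080×10⁷ m.
Vis-viva: v² = μ(2/r − 1/a) = 3.986×10¹⁴ × (2.148×10⁻⁷ − 9.256×10⁻⁸) = 4.872×10⁷ m²/s².
v = 6980 m/s = 6.980 km/s.

v ≈ 6.980 km/s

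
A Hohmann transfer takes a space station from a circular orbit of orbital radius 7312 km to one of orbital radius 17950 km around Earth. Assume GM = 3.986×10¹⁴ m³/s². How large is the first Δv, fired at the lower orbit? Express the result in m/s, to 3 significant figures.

Δv ≈ 1420 m/s

r₁ = 7312 km = 7.312×10⁶ m.
r₂ = 17950 km = 1.795×10⁷ m.
Transfer ellipse a_t = (r₁ + r₂)/2 = 1.263×10⁷ m.
At r₁: circular v_c1 = √(μ/r₁) = 7383 m/s; transfer-perigee v_p = √[μ(2/r₁ − 1/a_t)] = 8802 m/s.
Δv₁ = v_p − v_c1 = 1418 m/s.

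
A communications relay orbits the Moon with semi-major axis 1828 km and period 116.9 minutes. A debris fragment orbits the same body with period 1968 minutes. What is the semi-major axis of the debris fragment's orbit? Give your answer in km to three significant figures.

Kepler's third law: a³ ∝ T², so a₂ = a₁ (T₂/T₁)^(2/3).
T₂/T₁ = 16.83, (T₂/T₁)^(2/3) = 6.569.
a₂ = 1828 × 6.569 = 12010 km.

a₂ ≈ 12000 km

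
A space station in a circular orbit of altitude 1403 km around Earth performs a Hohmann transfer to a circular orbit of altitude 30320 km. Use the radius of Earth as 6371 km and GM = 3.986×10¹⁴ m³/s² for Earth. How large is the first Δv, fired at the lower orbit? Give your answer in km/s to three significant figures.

r₁ = 6371 + 1403 = 7774.0 km = 7.7740×10⁶ m.
r₂ = 6371 + 30320 = 36691 km = 3.6691×10⁷ m.
Transfer ellipse a_t = (r₁ + r₂)/2 = 2.223×10⁷ m.
At r₁: circular v_c1 = √(μ/r₁) = 7161 m/s; transfer-perigee v_p = √[μ(2/r₁ − 1/a_t)] = 9199 m/s.
Δv₁ = v_p − v_c1 = 2038 m/s.
= 2.038 km/s.

Δv ≈ 2.04 km/s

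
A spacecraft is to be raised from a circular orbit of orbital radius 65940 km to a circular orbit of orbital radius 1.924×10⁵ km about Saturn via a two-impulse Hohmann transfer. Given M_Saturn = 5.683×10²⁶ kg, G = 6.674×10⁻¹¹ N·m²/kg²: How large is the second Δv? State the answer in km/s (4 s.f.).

μ = GM = 6.674×10⁻¹¹ × 5.683×10²⁶ = 3.793×10¹⁶ m³/s².
r₁ = 65940 km = 6.594×10⁷ m.
r₂ = 1.924×10⁵ km = 1.924×10⁸ m.
Transfer ellipse a_t = (r₁ + r₂)/2 = 1.292×10⁸ m.
At r₁: circular v_c1 = √(μ/r₁) = 23980 m/s; transfer-perikrone v_p = √[μ(2/r₁ − 1/a_t)] = 29270 m/s.
At r₂: circular v_c2 = √(μ/r₂) = 14040 m/s; transfer-apokrone v_a = √[μ(2/r₂ − 1/a_t)] = 10030 m/s.
Δv₂ = v_c2 − v_a = 4009 m/s.
= 4.009 km/s.

Δv ≈ 4.009 km/s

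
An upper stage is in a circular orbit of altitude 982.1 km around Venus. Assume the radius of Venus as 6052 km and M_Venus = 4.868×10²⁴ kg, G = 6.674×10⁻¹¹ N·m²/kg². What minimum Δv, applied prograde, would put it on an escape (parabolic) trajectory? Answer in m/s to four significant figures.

μ = GM = 6.674×10⁻¹¹ × 4.868×10²⁴ = 3.249×10¹⁴ m³/s².
r = 6052 + 982.1 = 7034.1 km = 7.0341×10⁶ m.
Circular speed v_c = √(μ/r) = 6796 m/s.
Escape speed v_esc = √(2μ/r) = √2 × v_c = 9611 m/s.
Δv = v_esc − v_c = 2815 m/s.

Δv ≈ 2815 m/s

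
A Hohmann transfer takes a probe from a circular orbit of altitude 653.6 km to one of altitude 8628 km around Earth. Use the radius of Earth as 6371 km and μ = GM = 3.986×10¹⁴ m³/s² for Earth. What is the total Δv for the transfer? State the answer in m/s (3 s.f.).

r₁ = 6371 + 653.6 = 7024.6 km = 7.0246×10⁶ m.
r₂ = 6371 + 8628 = 14999 km = 1.4999×10⁷ m.
Transfer ellipse a_t = (r₁ + r₂)/2 = 1.101×10⁷ m.
At r₁: circular v_c1 = √(μ/r₁) = 7533 m/s; transfer-perigee v_p = √[μ(2/r₁ − 1/a_t)] = 8791 m/s.
Δv₁ = v_p − v_c1 = 1259 m/s.
At r₂: circular v_c2 = √(μ/r₂) = 5155 m/s; transfer-apogee v_a = √[μ(2/r₂ − 1/a_t)] = 4117 m/s.
Δv₂ = v_c2 − v_a = 1038 m/s.
Total Δv = Δv₁ + Δv₂ = 2296 m/s.

Δv_total ≈ 2300 m/s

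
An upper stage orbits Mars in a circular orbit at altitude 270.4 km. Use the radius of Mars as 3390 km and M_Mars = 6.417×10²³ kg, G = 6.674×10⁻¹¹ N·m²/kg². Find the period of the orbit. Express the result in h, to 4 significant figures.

μ = GM = 6.674×10⁻¹¹ × 6.417×10²³ = 4.283×10¹³ m³/s².
r = 3390 + 270.4 = 3660.4 km = 3.6604×10⁶ m.
Kepler's third law: T = 2π√(r³/μ) = 2π√((3.660×10⁶)³ / 4.283×10¹³).
r³/μ = 1.145×10⁶ s², so T = 2π × 1.070×10³ = 6.724×10³ s.
Converting: 6.724×10³ s ÷ 3600 = 1.868 h.

T ≈ 1.868 h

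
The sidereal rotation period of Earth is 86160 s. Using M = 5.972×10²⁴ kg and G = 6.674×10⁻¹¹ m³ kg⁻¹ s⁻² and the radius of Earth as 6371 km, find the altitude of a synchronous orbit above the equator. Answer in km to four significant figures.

h_sync ≈ 35790 km

μ = GM = 6.674×10⁻¹¹ × 5.972×10²⁴ = 3.986×10¹⁴ m³/s².
A synchronous orbit has period T, so by Kepler's third law a = (μT²/4π²)^(1/3).
μT²/4π² = 3.986×10¹⁴ × (8.616×10⁴)² / 39.48 = 7.495×10²² m³.
a = 4.216×10⁷ m = 42162 km.
Altitude h = a − R = 42162 − 6371 = 35791 km.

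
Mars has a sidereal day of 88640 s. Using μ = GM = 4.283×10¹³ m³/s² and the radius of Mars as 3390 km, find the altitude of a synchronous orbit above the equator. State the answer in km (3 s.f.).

h_sync ≈ 17000 km

A synchronous orbit has period T, so by Kepler's third law a = (μT²/4π²)^(1/3).
μT²/4π² = 4.283×10¹³ × (8.864×10⁴)² / 39.48 = 8.524×10²¹ m³.
a = 2.043×10⁷ m = 20428 km.
Altitude h = a − R = 20428 − 3390 = 17038 km.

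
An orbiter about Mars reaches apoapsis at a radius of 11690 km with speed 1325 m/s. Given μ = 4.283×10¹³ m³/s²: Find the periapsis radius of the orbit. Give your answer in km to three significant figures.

r_a = 1.169×10⁷ m.
Specific energy ε = v²/2 − μ/r = -2.786×10⁶ J/kg, so a = −μ/(2ε) = 7.687×10⁶ m.
The apsides satisfy r_p + r_a = 2a, so the periapsis radius is 2a − r_a = 3.683×10⁶ m = 3683.3 km.

periapsis radius ≈ 3680 km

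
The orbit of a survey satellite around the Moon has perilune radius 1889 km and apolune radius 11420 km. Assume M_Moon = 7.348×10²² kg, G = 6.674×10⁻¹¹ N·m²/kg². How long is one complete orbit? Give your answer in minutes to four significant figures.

μ = GM = 6.674×10⁻¹¹ × 7.348×10²² = 4.904×10¹² m³/s².
Semi-major axis a = (r_p + r_a)/2 = (1889.0 + 11420)/2 = 6654.5 km = 6.654×10⁶ m.
By Kepler's third law T = 2π√(a³/μ) = 2π × 7.752×10³ = 4.871×10⁴ s.
= 811.8 minutes.

T ≈ 811.8 minutes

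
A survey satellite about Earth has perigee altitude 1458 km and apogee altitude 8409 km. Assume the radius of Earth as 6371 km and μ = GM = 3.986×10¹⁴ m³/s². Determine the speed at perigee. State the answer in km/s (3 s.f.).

r_p = 6371 + 1458 = 7829.0 km = 7.8290×10⁶ m.
r_a = 6371 + 8409 = 14780 km = 1.4780×10⁷ m.
Semi-major axis a = (r_p + r_a)/2 = 11304 km = 1.130×10⁷ m.
Vis-viva: v² = μ(2/r − 1/a) = 3.986×10¹⁴ × (2.555×10⁻⁷ − 8.846×10⁻⁸) = 6.657×10⁷ m²/s².
v = 8159 m/s = 8.159 km/s.

v ≈ 8.16 km/s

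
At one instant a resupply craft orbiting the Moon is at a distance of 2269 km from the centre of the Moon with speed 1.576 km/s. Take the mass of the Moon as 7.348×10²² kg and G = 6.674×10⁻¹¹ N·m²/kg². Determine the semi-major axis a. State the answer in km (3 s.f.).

μ = GM = 6.674×10⁻¹¹ × 7.348×10²² = 4.904×10¹² m³/s².
r = 2.269×10⁶ m.
Vis-viva rearranged: 1/a = 2/r − v²/μ = 8.814×10⁻⁷ − 5.065×10⁻⁷ = 3.750×10⁻⁷ m⁻¹.
a = 2.667×10⁶ m = 2666.9 km.

a ≈ 2670 km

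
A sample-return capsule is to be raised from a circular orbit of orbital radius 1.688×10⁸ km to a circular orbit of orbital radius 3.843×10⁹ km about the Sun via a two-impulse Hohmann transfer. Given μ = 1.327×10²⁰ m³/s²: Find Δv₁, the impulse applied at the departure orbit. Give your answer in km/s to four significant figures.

Δv ≈ 10.77 km/s

r₁ = 1.688×10⁸ km = 1.688×10¹¹ m.
r₂ = 3.843×10⁹ km = 3.843×10¹² m.
Transfer ellipse a_t = (r₁ + r₂)/2 = 2.006×10¹² m.
At r₁: circular v_c1 = √(μ/r₁) = 28040 m/s; transfer-perihelion v_p = √[μ(2/r₁ − 1/a_t)] = 38810 m/s.
Δv₁ = v_p − v_c1 = 10770 m/s.
= 10.77 km/s.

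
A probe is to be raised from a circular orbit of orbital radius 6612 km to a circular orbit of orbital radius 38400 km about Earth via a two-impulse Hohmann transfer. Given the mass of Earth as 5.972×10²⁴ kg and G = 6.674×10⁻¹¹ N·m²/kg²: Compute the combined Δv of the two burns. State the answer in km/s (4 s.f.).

Δv_total ≈ 3.853 km/s

μ = GM = 6.674×10⁻¹¹ × 5.972×10²⁴ = 3.986×10¹⁴ m³/s².
r₁ = 6612 km = 6.612×10⁶ m.
r₂ = 38400 km = 3.840×10⁷ m.
Transfer ellipse a_t = (r₁ + r₂)/2 = 2.251×10⁷ m.
At r₁: circular v_c1 = √(μ/r₁) = 7764 m/s; transfer-perigee v_p = √[μ(2/r₁ − 1/a_t)] = 10140 m/s.
Δv₁ = v_p − v_c1 = 2378 m/s.
At r₂: circular v_c2 = √(μ/r₂) = 3222 m/s; transfer-apogee v_a = √[μ(2/r₂ − 1/a_t)] = 1746 m/s.
Δv₂ = v_c2 − v_a = 1475 m/s.
Total Δv = Δv₁ + Δv₂ = 3853 m/s = 3.853 km/s.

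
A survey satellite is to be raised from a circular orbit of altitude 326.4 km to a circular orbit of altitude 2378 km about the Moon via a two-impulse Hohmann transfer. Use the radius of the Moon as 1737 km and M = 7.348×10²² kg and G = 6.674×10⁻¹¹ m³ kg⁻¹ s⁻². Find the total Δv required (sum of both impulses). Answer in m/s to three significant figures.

Δv_total ≈ 437 m/s

μ = GM = 6.674×10⁻¹¹ × 7.348×10²² = 4.904×10¹² m³/s².
r₁ = 1737 + 326.4 = 2063.4 km = 2.0634×10⁶ m.
r₂ = 1737 + 2378 = 4115.0 km = 4.1150×10⁶ m.
Transfer ellipse a_t = (r₁ + r₂)/2 = 3.089×10⁶ m.
At r₁: circular v_c1 = √(μ/r₁) = 1542 m/s; transfer-perilune v_p = √[μ(2/r₁ − 1/a_t)] = 1779 m/s.
Δv₁ = v_p − v_c1 = 237.6 m/s.
At r₂: circular v_c2 = √(μ/r₂) = 1092 m/s; transfer-apolune v_a = √[μ(2/r₂ − 1/a_t)] = 892.2 m/s.
Δv₂ = v_c2 − v_a = 199.5 m/s.
Total Δv = Δv₁ + Δv₂ = 437.1 m/s.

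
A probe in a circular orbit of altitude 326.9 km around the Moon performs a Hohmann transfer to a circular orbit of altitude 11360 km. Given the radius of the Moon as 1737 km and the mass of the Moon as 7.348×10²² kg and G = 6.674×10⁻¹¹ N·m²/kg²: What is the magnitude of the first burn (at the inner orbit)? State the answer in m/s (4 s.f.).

Δv ≈ 484.7 m/s

μ = GM = 6.674×10⁻¹¹ × 7.348×10²² = 4.904×10¹² m³/s².
r₁ = 1737 + 326.9 = 2063.9 km = 2.0639×10⁶ m.
r₂ = 1737 + 11360 = 13097 km = 1.3097×10⁷ m.
Transfer ellipse a_t = (r₁ + r₂)/2 = 7.580×10⁶ m.
At r₁: circular v_c1 = √(μ/r₁) = 1541 m/s; transfer-perilune v_p = √[μ(2/r₁ − 1/a_t)] = 2026 m/s.
Δv₁ = v_p − v_c1 = 484.7 m/s.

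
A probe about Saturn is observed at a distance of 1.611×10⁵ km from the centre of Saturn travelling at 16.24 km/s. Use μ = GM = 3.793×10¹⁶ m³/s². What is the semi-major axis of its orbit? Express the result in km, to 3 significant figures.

r = 1.611×10⁸ m.
Specific orbital energy ε = v²/2 − μ/r = (16240)²/2 − 3.793×10¹⁶/1.611×10⁸ = -1.036×10⁸ J/kg.
Since ε = −μ/(2a), a = −μ/(2ε) = 1.831×10⁸ m = 1.8310×10⁵ km.

a ≈ 1.83×10⁵ km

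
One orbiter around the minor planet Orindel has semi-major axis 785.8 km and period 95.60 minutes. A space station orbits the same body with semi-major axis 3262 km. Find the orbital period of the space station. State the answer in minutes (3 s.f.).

T₂ ≈ 809 minutes

Kepler's third law: T² ∝ a³, so T₂ = T₁ (a₂/a₁)^(3/2).
a₂/a₁ = 4.151, (a₂/a₁)^(3/2) = 8.458.
T₂ = 95.60 × 8.458 = 808.6 minutes.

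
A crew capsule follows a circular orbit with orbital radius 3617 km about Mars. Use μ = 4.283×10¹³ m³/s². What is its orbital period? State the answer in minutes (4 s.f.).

T ≈ 110.1 minutes

r = 3617 km = 3.617×10⁶ m.
Kepler's third law: T = 2π√(r³/μ) = 2π√((3.617×10⁶)³ / 4.283×10¹³).
r³/μ = 1.105×10⁶ s², so T = 2π × 1.051×10³ = 6.604×10³ s.
Converting: 6.604×10³ s ÷ 60.00 = 110.1 minutes.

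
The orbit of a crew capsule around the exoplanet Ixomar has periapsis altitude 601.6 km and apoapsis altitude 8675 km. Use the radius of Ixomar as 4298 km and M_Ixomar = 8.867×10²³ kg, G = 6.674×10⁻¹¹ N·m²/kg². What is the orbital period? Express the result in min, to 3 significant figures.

μ = GM = 6.674×10⁻¹¹ × 8.867×10²³ = 5.918×10¹³ m³/s².
r_p = 4298 + 601.6 = 4899.6 km = 4.8996×10⁶ m.
r_a = 4298 + 8675 = 12973 km = 1.2973×10⁷ m.
Semi-major axis a = (r_p + r_a)/2 = (4899.6 + 12973)/2 = 8936.3 km = 8.936×10⁶ m.
By Kepler's third law T = 2π√(a³/μ) = 2π × 3.473×10³ = 2.182×10⁴ s.
= 363.7 min.

T ≈ 364 min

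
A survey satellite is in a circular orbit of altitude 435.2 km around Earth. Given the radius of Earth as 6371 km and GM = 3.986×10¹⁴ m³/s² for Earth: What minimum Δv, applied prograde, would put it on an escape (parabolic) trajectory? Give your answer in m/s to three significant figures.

Δv ≈ 3170 m/s

r = 6371 + 435.2 = 6806.2 km = 6.8062×10⁶ m.
Circular speed v_c = √(μ/r) = 7653 m/s.
Escape speed v_esc = √(2μ/r) = √2 × v_c = 10820 m/s.
Δv = v_esc − v_c = 3170 m/s.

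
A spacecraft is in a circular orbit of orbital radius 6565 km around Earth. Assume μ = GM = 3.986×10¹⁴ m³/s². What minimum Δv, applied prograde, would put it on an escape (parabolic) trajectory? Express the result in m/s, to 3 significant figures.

r = 6565 km = 6.565×10⁶ m.
Circular speed v_c = √(μ/r) = 7792 m/s.
Escape speed v_esc = √(2μ/r) = √2 × v_c = 11020 m/s.
Δv = v_esc − v_c = 3228 m/s.

Δv ≈ 3230 m/s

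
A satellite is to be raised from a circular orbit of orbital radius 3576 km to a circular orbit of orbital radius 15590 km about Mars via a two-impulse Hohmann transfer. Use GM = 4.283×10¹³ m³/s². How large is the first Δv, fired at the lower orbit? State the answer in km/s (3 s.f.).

r₁ = 3576 km = 3.576×10⁶ m.
r₂ = 15590 km = 1.559×10⁷ m.
Transfer ellipse a_t = (r₁ + r₂)/2 = 9.583×10⁶ m.
At r₁: circular v_c1 = √(μ/r₁) = 3461 m/s; transfer-periapsis v_p = √[μ(2/r₁ − 1/a_t)] = 4414 m/s.
Δv₁ = v_p − v_c1 = 953.4 m/s.
= 0.9534 km/s.

Δv ≈ 0.953 km/s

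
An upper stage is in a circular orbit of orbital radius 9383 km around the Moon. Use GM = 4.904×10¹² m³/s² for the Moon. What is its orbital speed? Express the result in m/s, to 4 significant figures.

v ≈ 722.9 m/s

r = 9383 km = 9.383×10⁶ m.
For a circular orbit v = √(μ/r) = √(4.904×10¹² / 9.383×10⁶) = √(5.226×10⁵) = 722.9 m/s.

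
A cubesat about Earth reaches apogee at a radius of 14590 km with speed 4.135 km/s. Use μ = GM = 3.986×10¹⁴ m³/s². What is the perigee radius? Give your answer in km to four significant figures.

perigee radius ≈ 6645 km

r_a = 1.459×10⁷ m.
Specific energy ε = v²/2 − μ/r = -1.877×10⁷ J/kg, so a = −μ/(2ε) = 1.062×10⁷ m.
The apsides satisfy r_p + r_a = 2a, so the perigee radius is 2a − r_a = 6.645×10⁶ m = 6644.9 km.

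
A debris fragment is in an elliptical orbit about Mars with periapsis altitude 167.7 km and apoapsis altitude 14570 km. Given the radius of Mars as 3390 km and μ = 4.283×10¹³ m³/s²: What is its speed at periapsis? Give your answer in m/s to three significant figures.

r_p = 3390 + 167.7 = 3557.7 km = 3.5577×10⁶ m.
r_a = 3390 + 14570 = 17960 km = 1.7960×10⁷ m.
Semi-major axis a = (r_p + r_a)/2 = 10759 km = 1.076×10⁷ m.
Vis-viva: v² = μ(2/r − 1/a) = 4.283×10¹³ × (5.622×10⁻⁷ − 9.295×10⁻⁸) = 2.010×10⁷ m²/s².
v = 4483 m/s.

v ≈ 4480 m/s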